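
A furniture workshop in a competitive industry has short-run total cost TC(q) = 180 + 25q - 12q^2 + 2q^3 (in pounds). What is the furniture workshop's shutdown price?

Short-run supply begins at min AVC. From VC = 25q - 12q^2 + 2q^3, AVC = 25 - 12q + 2q^2.
dAVC/dq = -12 + 4q = 0 gives q = 3. min AVC = 25 - 12·3 + 2·3^2 = 7.
For P < £7 the firm produces nothing.

£7 per unit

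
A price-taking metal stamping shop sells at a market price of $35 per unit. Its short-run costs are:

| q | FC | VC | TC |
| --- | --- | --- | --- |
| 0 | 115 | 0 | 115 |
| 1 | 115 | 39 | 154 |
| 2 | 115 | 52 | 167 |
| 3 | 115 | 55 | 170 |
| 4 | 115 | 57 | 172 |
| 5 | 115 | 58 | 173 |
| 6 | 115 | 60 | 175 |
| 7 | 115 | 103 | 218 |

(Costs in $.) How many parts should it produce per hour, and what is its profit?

Tabulate TR − TC: q=0: -115; q=1: -119; q=2: -97; q=3: -65; q=4: -32; q=5: 2; q=6: 35; q=7: 27.
Profit is maximized at q = 6. AVC there is 60/6 = $10 ≤ P, so producing beats shutting down (which would give -$115).

q = 6; profit = $35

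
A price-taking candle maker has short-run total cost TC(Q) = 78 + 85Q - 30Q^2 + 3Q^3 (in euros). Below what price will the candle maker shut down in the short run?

€10 per unit

The shutdown price is the minimum of AVC. VC = 85Q - 30Q^2 + 3Q^3, so AVC = 85 - 30Q + 3Q^2.
At the minimum of AVC, MC = AVC. MC = 85 - 60Q + 9Q^2; setting MC = AVC gives 6Q^2 - 30Q = 0, so Q = 5. min AVC = 10.
So the shutdown price is €10.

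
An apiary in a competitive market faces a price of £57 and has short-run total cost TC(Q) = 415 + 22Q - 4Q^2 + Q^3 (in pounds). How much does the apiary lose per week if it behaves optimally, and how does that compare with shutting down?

AVC = 22 - 4Q + Q^2; min AVC = £18 at Q = 2. Since P = £57 ≥ min AVC, the firm produces.
MC = 22 - 8Q + 3Q^2. Setting P = MC and taking the root on the rising branch gives Q* = 5.
TR = 57·5 = 285. TC = 415 + 135 = 550. Profit = 285 − 550 = -£265.
That loss of £265 beats the £415 the firm would lose by shutting down; producing recovers £150 of fixed cost.

Profit = -£265 at Q = 5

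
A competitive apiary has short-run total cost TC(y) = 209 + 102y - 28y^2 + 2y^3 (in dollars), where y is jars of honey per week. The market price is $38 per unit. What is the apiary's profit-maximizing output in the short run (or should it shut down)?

Produce at y = 8

From TC, MC = TC'(y) = 102 - 56y + 6y^2 and AVC = VC/y = 102 - 28y + 2y^2.
AVC is minimized where dAVC/dy = -28 + 4y = 0, at y = 7; min AVC = 102 - 28·7 + 2·7^2 = $4.
Because $38 ≥ $4, revenue can cover variable cost; the firm operates.
Solving P = MC: 64 - 56y + 6y^2 = 0 ⇒ y = 4/3 or 8. On the upward-sloping branch, y* = 8.
Check: AVC at y = 8 is $6 ≤ P, so revenue covers variable cost.
Profit = P·y − TC = 38·8 − 257 = $47.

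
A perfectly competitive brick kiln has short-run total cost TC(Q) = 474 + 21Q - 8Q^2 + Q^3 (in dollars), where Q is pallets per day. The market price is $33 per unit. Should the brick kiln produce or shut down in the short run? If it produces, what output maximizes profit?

Produce at Q = 6

From TC, MC = TC'(Q) = 21 - 16Q + 3Q^2 and AVC = VC/Q = 21 - 8Q + Q^2.
AVC is minimized where dAVC/dQ = -8 + 2Q = 0, at Q = 4; min AVC = 21 - 8·4 + 4^2 = $5.
Since P = $33 ≥ min AVC = $5, price covers variable cost and the firm should produce.
Solving P = MC: -12 - 16Q + 3Q^2 = 0 ⇒ Q = -2/3 or 6. On the upward-sloping branch, Q* = 6.
Check: AVC at Q = 6 is $9 ≤ P, so revenue covers variable cost.
Profit = P·Q − TC = 33·6 − 528 = -$330, a loss, but smaller than the $474 fixed cost the firm would lose by shutting down.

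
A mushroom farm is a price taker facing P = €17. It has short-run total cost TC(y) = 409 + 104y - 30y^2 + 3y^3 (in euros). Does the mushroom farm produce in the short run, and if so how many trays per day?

Shut down

From TC, MC = TC'(y) = 104 - 60y + 9y^2 and AVC = VC/y = 104 - 30y + 3y^2.
AVC hits its minimum where MC = AVC, at y = 5, giving min AVC = 104 - 30·5 + 3·5^2 = €29.
With P < min AVC (€17 < €29), every unit sold adds to the loss.
Best response: produce nothing and absorb the €409 fixed cost.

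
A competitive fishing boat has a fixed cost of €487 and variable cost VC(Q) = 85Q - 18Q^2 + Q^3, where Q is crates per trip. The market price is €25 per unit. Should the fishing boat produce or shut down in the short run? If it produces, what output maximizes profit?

Strip out fixed cost: VC = 85Q - 18Q^2 + Q^3. Then AVC = 85 - 18Q + Q^2 and MC = 85 - 36Q + 3Q^2.
AVC hits its minimum where MC = AVC, at Q = 9, giving min AVC = 85 - 18·9 + 9^2 = €4.
Because €25 ≥ €4, revenue can cover variable cost; the firm operates.
Solving P = MC: 60 - 36Q + 3Q^2 = 0 ⇒ Q = 2 or 10. On the upward-sloping branch, Q* = 10.
Check: AVC at Q = 10 is €5 ≤ P, so revenue covers variable cost.
Profit = P·Q − TC = 25·10 − 537 = -€287, a loss, but smaller than the €487 fixed cost the firm would lose by shutting down.

Produce at Q = 10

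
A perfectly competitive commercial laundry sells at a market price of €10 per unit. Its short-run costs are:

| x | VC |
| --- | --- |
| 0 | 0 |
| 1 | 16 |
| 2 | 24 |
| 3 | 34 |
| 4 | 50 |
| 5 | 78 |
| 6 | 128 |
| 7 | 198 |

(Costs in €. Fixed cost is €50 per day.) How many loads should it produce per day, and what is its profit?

Profit at each row (π = 10x − TC): x=0: -50; x=1: -56; x=2: -54; x=3: -54; x=4: -60; x=5: -78; x=6: -118; x=7: -178.
Profit is highest at x = 0. Equivalently, the lowest AVC in the table is 34/3 ≈ €11.33 at x = 3, and P = €10 falls below it — price never covers variable cost, so the firm shuts down and loses only its fixed cost.

x = 0 (shut down); profit = -€50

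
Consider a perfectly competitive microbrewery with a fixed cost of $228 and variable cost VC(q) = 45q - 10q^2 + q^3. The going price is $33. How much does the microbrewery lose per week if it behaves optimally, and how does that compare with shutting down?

AVC = 45 - 10q + q^2; min AVC = $20 at q = 5. Since P = $33 ≥ min AVC, the firm produces.
With MC = 45 - 20q + 3q^2, P = MC on the upward-sloping part at q* = 6.
TR = 33·6 = 198. TC = 228 + 126 = 354. Profit = 198 − 354 = -$156.
By producing, the firm covers all variable cost plus $72 of fixed cost; shutting down would lose the full $228.

Profit = -$156 at q = 6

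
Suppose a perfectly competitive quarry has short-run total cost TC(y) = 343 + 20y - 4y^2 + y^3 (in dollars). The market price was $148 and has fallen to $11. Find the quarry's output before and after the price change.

AVC = 20 - 4y + y^2, minimized at y = 2 where min AVC = $16. MC = 20 - 8y + 3y^2.
At P = $148 ≥ min AVC, set P = MC on the rising branch: y = 8.
At P = $11 < min AVC = $16, price no longer covers variable cost at any output, so the firm shuts down: y = 0.

Output falls from 8 to 0 (the firm shuts down)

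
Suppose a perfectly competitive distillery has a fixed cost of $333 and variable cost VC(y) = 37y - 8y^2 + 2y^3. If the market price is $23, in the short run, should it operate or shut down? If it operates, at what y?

Shut down

Variable cost is VC = 37y - 8y^2 + 2y^3, so AVC = VC/y = 37 - 8y + 2y^2 and MC = dTC/dy = 37 - 16y + 6y^2.
AVC hits its minimum where MC = AVC, at y = 2, giving min AVC = 37 - 8·2 + 2·2^2 = $29.
With P < min AVC ($23 < $29), every unit sold adds to the loss.
Shutting down limits the loss to fixed cost, $333.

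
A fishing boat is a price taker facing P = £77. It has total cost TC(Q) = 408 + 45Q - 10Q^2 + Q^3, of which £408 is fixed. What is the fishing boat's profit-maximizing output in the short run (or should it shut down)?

Produce at Q = 8

Strip out fixed cost: VC = 45Q - 10Q^2 + Q^3. Then AVC = 45 - 10Q + Q^2 and MC = 45 - 20Q + 3Q^2.
The AVC parabola has its vertex at Q = 10/2 = 5, where AVC = 45 - 10·5 + 5^2 = £20.
Since P = £77 ≥ min AVC = £20, price covers variable cost and the firm should produce.
Set P = MC: 77 = 45 - 20Q + 3Q^2 → -32 - 20Q + 3Q^2 = 0. The roots are Q = -4/3 and Q = 8; the profit-maximizing output is on the rising part of MC, so Q* = 8.
Check: AVC at Q = 8 is £29 ≤ P, so revenue covers variable cost.
Profit = P·Q − TC = 77·8 − 640 = -£24, a loss, but smaller than the £408 fixed cost the firm would lose by shutting down.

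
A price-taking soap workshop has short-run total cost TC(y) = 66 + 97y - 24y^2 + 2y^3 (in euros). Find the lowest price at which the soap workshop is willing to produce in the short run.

Short-run supply begins at min AVC. From VC = 97y - 24y^2 + 2y^3, AVC = 97 - 24y + 2y^2.
At the minimum of AVC, MC = AVC. MC = 97 - 48y + 6y^2; setting MC = AVC gives 4y^2 - 24y = 0, so y = 6. min AVC = 25.
The firm shuts down for any P below €25.

€25 per unit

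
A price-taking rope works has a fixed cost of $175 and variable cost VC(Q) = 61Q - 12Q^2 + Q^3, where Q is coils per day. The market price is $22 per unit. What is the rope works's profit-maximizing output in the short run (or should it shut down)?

Shut down

Strip out fixed cost: VC = 61Q - 12Q^2 + Q^3. Then AVC = 61 - 12Q + Q^2 and MC = 61 - 24Q + 3Q^2.
AVC hits its minimum where MC = AVC, at Q = 6, giving min AVC = 61 - 12·6 + 6^2 = $25.
With P < min AVC ($22 < $25), every unit sold adds to the loss.
The firm minimizes its loss by shutting down and losing only its fixed cost of $175.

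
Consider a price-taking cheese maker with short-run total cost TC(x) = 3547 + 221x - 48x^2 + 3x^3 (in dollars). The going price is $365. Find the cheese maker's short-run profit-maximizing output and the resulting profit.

AVC = 221 - 48x + 3x^2; min AVC = $29 at x = 8. Since P = $365 ≥ min AVC, the firm produces.
MC = 221 - 96x + 9x^2. Setting P = MC and taking the root on the rising branch gives x* = 12.
TR = 365·12 = 4380. TC = 3547 + 924 = 4471. Profit = 4380 − 4471 = -$91.
Shutting down would mean losing the fixed cost of $3547, so operating at a loss of $91 is better by $3456.

Profit = -$91 at x = 12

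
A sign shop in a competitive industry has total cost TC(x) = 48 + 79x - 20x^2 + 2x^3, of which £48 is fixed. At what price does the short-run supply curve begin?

£29 per unit

Short-run supply begins at min AVC. From VC = 79x - 20x^2 + 2x^3, AVC = 79 - 20x + 2x^2.
dAVC/dx = -20 + 4x = 0 gives x = 5. min AVC = 79 - 20·5 + 2·5^2 = 29.
The firm shuts down for any P below £29.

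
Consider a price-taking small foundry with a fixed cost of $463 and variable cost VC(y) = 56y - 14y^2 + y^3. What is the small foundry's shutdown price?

$7 per unit

The shutdown price is the minimum of AVC. VC = 56y - 14y^2 + y^3, so AVC = 56 - 14y + y^2.
At the minimum of AVC, MC = AVC. MC = 56 - 28y + 3y^2; setting MC = AVC gives 2y^2 - 14y = 0, so y = 7. min AVC = 7.
So the shutdown price is $7.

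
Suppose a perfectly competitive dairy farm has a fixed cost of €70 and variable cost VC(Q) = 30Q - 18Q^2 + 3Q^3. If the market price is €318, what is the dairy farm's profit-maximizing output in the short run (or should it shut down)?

Produce at Q = 8

Strip out fixed cost: VC = 30Q - 18Q^2 + 3Q^3. Then AVC = 30 - 18Q + 3Q^2 and MC = 30 - 36Q + 9Q^2.
The AVC parabola has its vertex at Q = 18/6 = 3, where AVC = 30 - 18·3 + 3·3^2 = €3.
P = €318 exceeds min AVC = €3, so the firm stays open.
Set P = MC: 318 = 30 - 36Q + 9Q^2 → -288 - 36Q + 9Q^2 = 0. The roots are Q = -4 and Q = 8; the profit-maximizing output is on the rising part of MC, so Q* = 8.
Check: AVC at Q = 8 is €78 ≤ P, so revenue covers variable cost.
Profit = P·Q − TC = 318·8 − 694 = €1850.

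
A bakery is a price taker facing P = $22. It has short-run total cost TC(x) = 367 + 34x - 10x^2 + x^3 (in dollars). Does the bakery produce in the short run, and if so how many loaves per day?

Strip out fixed cost: VC = 34x - 10x^2 + x^3. Then AVC = 34 - 10x + x^2 and MC = 34 - 20x + 3x^2.
AVC hits its minimum where MC = AVC, at x = 5, giving min AVC = 34 - 10·5 + 5^2 = $9.
P = $22 exceeds min AVC = $9, so the firm stays open.
Solving P = MC: 12 - 20x + 3x^2 = 0 ⇒ x = 2/3 or 6. On the upward-sloping branch, x* = 6.
Check: AVC at x = 6 is $10 ≤ P, so revenue covers variable cost.
Profit = P·x − TC = 22·6 − 427 = -$295, a loss, but smaller than the $367 fixed cost the firm would lose by shutting down.

Produce at x = 6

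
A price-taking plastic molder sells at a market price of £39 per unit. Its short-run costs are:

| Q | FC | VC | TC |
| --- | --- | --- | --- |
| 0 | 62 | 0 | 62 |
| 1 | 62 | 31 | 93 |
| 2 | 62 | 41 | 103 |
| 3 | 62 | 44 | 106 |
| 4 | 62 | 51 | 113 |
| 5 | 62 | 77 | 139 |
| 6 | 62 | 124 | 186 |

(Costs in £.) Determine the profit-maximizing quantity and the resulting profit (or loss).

Profit at each row (π = 39Q − TC): Q=0: -62; Q=1: -54; Q=2: -25; Q=3: 11; Q=4: 43; Q=5: 56; Q=6: 48.
Profit is maximized at Q = 5. AVC there is 77/5 = £15.40 ≤ P, so producing beats shutting down (which would give -£62).

Q = 5; profit = £56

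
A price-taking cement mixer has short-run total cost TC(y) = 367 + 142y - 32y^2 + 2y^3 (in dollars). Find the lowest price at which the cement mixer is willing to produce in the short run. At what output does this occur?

$14 per unit, at y = 8

The shutdown price is the minimum of AVC. VC = 142y - 32y^2 + 2y^3, so AVC = 142 - 32y + 2y^2.
dAVC/dy = -32 + 4y = 0 gives y = 8. min AVC = 142 - 32·8 + 2·8^2 = 14.
The firm shuts down for any P below $14.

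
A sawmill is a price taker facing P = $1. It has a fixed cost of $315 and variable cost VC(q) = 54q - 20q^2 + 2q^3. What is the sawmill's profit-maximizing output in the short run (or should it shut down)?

Strip out fixed cost: VC = 54q - 20q^2 + 2q^3. Then AVC = 54 - 20q + 2q^2 and MC = 54 - 40q + 6q^2.
The AVC parabola has its vertex at q = 20/4 = 5, where AVC = 54 - 20·5 + 2·5^2 = $4.
With P < min AVC ($1 < $4), every unit sold adds to the loss.
Best response: produce nothing and absorb the $315 fixed cost.

Shut down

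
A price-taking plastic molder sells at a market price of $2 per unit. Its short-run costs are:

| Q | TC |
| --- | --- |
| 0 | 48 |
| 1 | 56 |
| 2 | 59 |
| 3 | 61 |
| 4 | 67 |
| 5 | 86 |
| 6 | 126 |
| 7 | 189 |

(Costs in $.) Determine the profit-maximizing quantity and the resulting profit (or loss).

Profit at each row (π = 2Q − TC): Q=0: -48; Q=1: -54; Q=2: -55; Q=3: -55; Q=4: -59; Q=5: -76; Q=6: -114; Q=7: -175.
Profit is highest at Q = 0. Equivalently, the lowest AVC in the table is 13/3 ≈ $4.33 at Q = 3, and P = $2 falls below it — price never covers variable cost, so the firm shuts down and loses only its fixed cost.

Q = 0 (shut down); profit = -$48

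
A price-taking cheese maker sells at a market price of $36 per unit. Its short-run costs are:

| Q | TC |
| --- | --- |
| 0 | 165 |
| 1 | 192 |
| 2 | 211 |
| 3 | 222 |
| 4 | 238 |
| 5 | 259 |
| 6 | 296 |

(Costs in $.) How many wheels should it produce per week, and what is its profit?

Q = 5; profit = -$79

Tabulate TR − TC: Q=0: -165; Q=1: -156; Q=2: -139; Q=3: -114; Q=4: -94; Q=5: -79; Q=6: -80.
Profit is maximized at Q = 5. AVC there is 94/5 = $18.80 ≤ P, so producing beats shutting down (which would give -$165).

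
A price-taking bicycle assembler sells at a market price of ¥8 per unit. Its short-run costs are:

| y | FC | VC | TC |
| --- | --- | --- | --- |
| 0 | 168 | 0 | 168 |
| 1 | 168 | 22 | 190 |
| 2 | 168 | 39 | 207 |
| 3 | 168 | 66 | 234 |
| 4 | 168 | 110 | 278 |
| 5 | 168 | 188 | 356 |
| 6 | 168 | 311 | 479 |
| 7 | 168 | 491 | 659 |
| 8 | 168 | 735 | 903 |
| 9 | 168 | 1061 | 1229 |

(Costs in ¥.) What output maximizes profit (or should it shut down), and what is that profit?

y = 0 (shut down); profit = -¥168

Profit at each row (π = 8y − TC): y=0: -168; y=1: -182; y=2: -191; y=3: -210; y=4: -246; y=5: -316; y=6: -431; y=7: -603; y=8: -839; y=9: -1157.
Profit is highest at y = 0. Equivalently, the lowest AVC in the table is 39/2 ≈ ¥19.50 at y = 2, and P = ¥8 falls below it — price never covers variable cost, so the firm shuts down and loses only its fixed cost.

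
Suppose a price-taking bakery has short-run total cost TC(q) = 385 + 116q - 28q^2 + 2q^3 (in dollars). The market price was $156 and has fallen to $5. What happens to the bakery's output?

MC = 116 - 56q + 6q^2; the shutdown threshold is min AVC = $18 (at q = 7).
At P = $156 ≥ min AVC, set P = MC on the rising branch: q = 10.
At P = $5 < min AVC = $18, price no longer covers variable cost at any output, so the firm shuts down: q = 0.

Output falls from 10 to 0 (the firm shuts down)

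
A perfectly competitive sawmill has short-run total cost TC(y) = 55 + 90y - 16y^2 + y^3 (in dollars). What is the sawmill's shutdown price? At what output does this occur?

$26 per unit, at y = 8

Short-run supply begins at min AVC. From VC = 90y - 16y^2 + y^3, AVC = 90 - 16y + y^2.
dAVC/dy = -16 + 2y = 0 gives y = 8. min AVC = 90 - 16·8 + 8^2 = 26.
For P < $26 the firm produces nothing.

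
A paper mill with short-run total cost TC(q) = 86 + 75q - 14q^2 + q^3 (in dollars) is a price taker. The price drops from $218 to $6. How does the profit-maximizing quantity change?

Output falls from 13 to 0 (the firm shuts down)

AVC = 75 - 14q + q^2, minimized at q = 7 where min AVC = $26. MC = 75 - 28q + 3q^2.
At P = $218 ≥ min AVC, set P = MC on the rising branch: q = 13.
At P = $6 < min AVC = $26, price no longer covers variable cost at any output, so the firm shuts down: q = 0.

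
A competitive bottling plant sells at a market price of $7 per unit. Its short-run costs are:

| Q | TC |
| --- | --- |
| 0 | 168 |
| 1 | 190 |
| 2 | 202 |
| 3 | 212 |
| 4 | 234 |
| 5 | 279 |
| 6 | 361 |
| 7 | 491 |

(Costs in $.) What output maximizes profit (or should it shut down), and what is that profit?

Q = 0 (shut down); profit = -$168

Profit at each row (π = 7Q − TC): Q=0: -168; Q=1: -183; Q=2: -188; Q=3: -191; Q=4: -206; Q=5: -244; Q=6: -319; Q=7: -442.
Profit is highest at Q = 0. Equivalently, the lowest AVC in the table is 44/3 ≈ $14.67 at Q = 3, and P = $7 falls below it — price never covers variable cost, so the firm shuts down and loses only its fixed cost.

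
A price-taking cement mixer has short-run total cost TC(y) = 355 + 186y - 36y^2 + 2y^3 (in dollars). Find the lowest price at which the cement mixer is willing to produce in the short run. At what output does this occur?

$24 per unit, at y = 9

The firm shuts down when price falls below the minimum of average variable cost. AVC = VC/y = 186 - 36y + 2y^2.
dAVC/dy = -36 + 4y = 0 gives y = 9. min AVC = 186 - 36·9 + 2·9^2 = 24.
For P < $24 the firm produces nothing.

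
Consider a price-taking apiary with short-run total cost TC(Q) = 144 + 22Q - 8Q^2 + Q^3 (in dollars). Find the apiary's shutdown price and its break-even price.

Shutdown price = $6; break-even price = $34

AVC = 22 - 8Q + Q^2; minimized at Q = 4, giving min AVC = $6. That is the shutdown price.
ATC = 144/Q + 22 - 8Q + Q^2. Setting dATC/dQ = −144/Q^2 − 8 + 2Q = 0 gives Q = 6 (since 2·6^3 − 8·6^2 = 144).
min ATC = 144/6 + 22 − 8·6 + 6^2 = $34. That is the break-even price.
For $6 ≤ P < $34 the firm produces at a loss; below $6 it shuts down.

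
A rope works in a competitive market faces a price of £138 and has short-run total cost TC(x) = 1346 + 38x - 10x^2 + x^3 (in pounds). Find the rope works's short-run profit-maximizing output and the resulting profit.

AVC = 38 - 10x + x^2 has its minimum £13 at x = 5; price £138 clears that bar, so the firm operates.
MC = 38 - 20x + 3x^2. Setting P = MC and taking the root on the rising branch gives x* = 10.
TR = 138·10 = 1380. TC = 1346 + 380 = 1726. Profit = 1380 − 1726 = -£346.
Shutting down would mean losing the fixed cost of £1346, so operating at a loss of £346 is better by £1000.

Profit = -£346 at x = 10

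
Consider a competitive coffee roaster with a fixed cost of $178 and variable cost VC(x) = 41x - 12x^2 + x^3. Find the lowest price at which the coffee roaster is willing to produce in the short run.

$5 per unit

Short-run supply begins at min AVC. From VC = 41x - 12x^2 + x^3, AVC = 41 - 12x + x^2.
At the minimum of AVC, MC = AVC. MC = 41 - 24x + 3x^2; setting MC = AVC gives 2x^2 - 12x = 0, so x = 6. min AVC = 5.
The firm shuts down for any P below $5.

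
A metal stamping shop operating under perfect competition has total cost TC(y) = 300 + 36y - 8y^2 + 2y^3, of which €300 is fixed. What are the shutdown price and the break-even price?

AVC = 36 - 8y + 2y^2; minimized at y = 2, giving min AVC = €28. That is the shutdown price.
ATC = 300/y + 36 - 8y + 2y^2. Setting dATC/dy = −300/y^2 − 8 + 4y = 0 gives y = 5 (since 4·5^3 − 8·5^2 = 300).
min ATC = 300/5 + 36 − 8·5 + 2·5^2 = €106. That is the break-even price.
Between these two prices the firm operates at a loss; above €106 it earns a profit.

Shutdown price = €28; break-even price = €106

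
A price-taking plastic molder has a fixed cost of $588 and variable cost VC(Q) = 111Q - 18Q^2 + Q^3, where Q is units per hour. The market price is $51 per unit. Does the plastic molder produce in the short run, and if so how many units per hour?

From TC, MC = TC'(Q) = 111 - 36Q + 3Q^2 and AVC = VC/Q = 111 - 18Q + Q^2.
AVC hits its minimum where MC = AVC, at Q = 9, giving min AVC = 111 - 18·9 + 9^2 = $30.
P = $51 exceeds min AVC = $30, so the firm stays open.
P = MC gives 60 - 36Q + 3Q^2 = 0, with roots 2 and 10. Take the larger (rising MC): Q* = 10.
Check: AVC at Q = 10 is $31 ≤ P, so revenue covers variable cost.
Profit = P·Q − TC = 51·10 − 898 = -$388, a loss, but smaller than the $588 fixed cost the firm would lose by shutting down.

Produce at Q = 10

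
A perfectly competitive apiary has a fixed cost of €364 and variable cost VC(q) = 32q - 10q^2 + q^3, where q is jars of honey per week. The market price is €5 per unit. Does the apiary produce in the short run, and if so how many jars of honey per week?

Shut down

Variable cost is VC = 32q - 10q^2 + q^3, so AVC = VC/q = 32 - 10q + q^2 and MC = dTC/dq = 32 - 20q + 3q^2.
The AVC parabola has its vertex at q = 10/2 = 5, where AVC = 32 - 10·5 + 5^2 = €7.
Since P = €5 < min AVC = €7, price fails to cover variable cost at any output.
The firm minimizes its loss by shutting down and losing only its fixed cost of €364.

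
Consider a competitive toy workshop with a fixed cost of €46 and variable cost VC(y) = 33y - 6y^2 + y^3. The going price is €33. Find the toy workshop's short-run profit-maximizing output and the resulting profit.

AVC = 33 - 6y + y^2 has its minimum €24 at y = 3; price €33 clears that bar, so the firm operates.
MC = 33 - 12y + 3y^2. Setting P = MC and taking the root on the rising branch gives y* = 4.
TR = 33·4 = 132. TC = 46 + 100 = 146. Profit = 132 − 146 = -€14.
Shutting down would mean losing the fixed cost of €46, so operating at a loss of €14 is better by €32.

Profit = -€14 at y = 4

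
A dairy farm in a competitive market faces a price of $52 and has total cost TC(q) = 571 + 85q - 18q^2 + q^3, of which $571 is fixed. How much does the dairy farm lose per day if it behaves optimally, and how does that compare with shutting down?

AVC = 85 - 18q + q^2; min AVC = $4 at q = 9. Since P = $52 ≥ min AVC, the firm produces.
With MC = 85 - 36q + 3q^2, P = MC on the upward-sloping part at q* = 11.
TR = 52·11 = 572. TC = 571 + 88 = 659. Profit = 572 − 659 = -$87.
That loss of $87 beats the $571 the firm would lose by shutting down; producing recovers $484 of fixed cost.

Profit = -$87 at q = 11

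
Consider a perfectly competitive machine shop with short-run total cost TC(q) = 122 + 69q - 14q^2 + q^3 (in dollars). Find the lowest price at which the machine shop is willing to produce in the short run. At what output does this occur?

Short-run supply begins at min AVC. From VC = 69q - 14q^2 + q^3, AVC = 69 - 14q + q^2.
At the minimum of AVC, MC = AVC. MC = 69 - 28q + 3q^2; setting MC = AVC gives 2q^2 - 14q = 0, so q = 7. min AVC = 20.
The firm shuts down for any P below $20.

$20 per unit, at q = 7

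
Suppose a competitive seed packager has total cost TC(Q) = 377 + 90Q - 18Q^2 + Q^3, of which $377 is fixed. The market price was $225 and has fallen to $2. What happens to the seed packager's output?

Output falls from 15 to 0 (the firm shuts down)

MC = 90 - 36Q + 3Q^2; the shutdown threshold is min AVC = $9 (at Q = 9).
With P = $225 above the shutdown price, P = MC gives Q = 15.
At P = $2 < min AVC = $9, price no longer covers variable cost at any output, so the firm shuts down: Q = 0.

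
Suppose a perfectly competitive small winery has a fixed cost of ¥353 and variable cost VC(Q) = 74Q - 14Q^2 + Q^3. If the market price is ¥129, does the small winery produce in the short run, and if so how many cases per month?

Produce at Q = 11

From TC, MC = TC'(Q) = 74 - 28Q + 3Q^2 and AVC = VC/Q = 74 - 14Q + Q^2.
The AVC parabola has its vertex at Q = 14/2 = 7, where AVC = 74 - 14·7 + 7^2 = ¥25.
Because ¥129 ≥ ¥25, revenue can cover variable cost; the firm operates.
Set P = MC: 129 = 74 - 28Q + 3Q^2 → -55 - 28Q + 3Q^2 = 0. The roots are Q = -5/3 and Q = 11; the profit-maximizing output is on the rising part of MC, so Q* = 11.
Check: AVC at Q = 11 is ¥41 ≤ P, so revenue covers variable cost.
Profit = P·Q − TC = 129·11 − 804 = ¥615.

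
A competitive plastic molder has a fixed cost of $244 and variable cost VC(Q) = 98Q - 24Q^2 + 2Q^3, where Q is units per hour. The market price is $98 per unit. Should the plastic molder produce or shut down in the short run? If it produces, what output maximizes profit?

Produce at Q = 8

Strip out fixed cost: VC = 98Q - 24Q^2 + 2Q^3. Then AVC = 98 - 24Q + 2Q^2 and MC = 98 - 48Q + 6Q^2.
The AVC parabola has its vertex at Q = 24/4 = 6, where AVC = 98 - 24·6 + 2·6^2 = $26.
Since P = $98 ≥ min AVC = $26, price covers variable cost and the firm should produce.
P = MC gives -48Q + 6Q^2 = 0, with roots 0 and 8. Take the larger (rising MC): Q* = 8.
Check: AVC at Q = 8 is $34 ≤ P, so revenue covers variable cost.
Profit = P·Q − TC = 98·8 − 516 = $268.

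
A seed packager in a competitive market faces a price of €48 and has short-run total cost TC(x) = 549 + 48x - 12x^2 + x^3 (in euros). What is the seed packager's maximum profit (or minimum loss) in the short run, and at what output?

AVC = 48 - 12x + x^2; min AVC = €12 at x = 6. Since P = €48 ≥ min AVC, the firm produces.
With MC = 48 - 24x + 3x^2, P = MC on the upward-sloping part at x* = 8.
TR = 48·8 = 384. TC = 549 + 128 = 677. Profit = 384 − 677 = -€293.
That loss of €293 beats the €549 the firm would lose by shutting down; producing recovers €256 of fixed cost.

Profit = -€293 at x = 8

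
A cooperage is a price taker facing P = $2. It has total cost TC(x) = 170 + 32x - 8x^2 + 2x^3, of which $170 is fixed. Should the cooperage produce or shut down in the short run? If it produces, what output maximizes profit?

From TC, MC = TC'(x) = 32 - 16x + 6x^2 and AVC = VC/x = 32 - 8x + 2x^2.
AVC is minimized where dAVC/dx = -8 + 4x = 0, at x = 2; min AVC = 32 - 8·2 + 2·2^2 = $24.
With P < min AVC ($2 < $24), every unit sold adds to the loss.
Best response: produce nothing and absorb the $170 fixed cost.

Shut down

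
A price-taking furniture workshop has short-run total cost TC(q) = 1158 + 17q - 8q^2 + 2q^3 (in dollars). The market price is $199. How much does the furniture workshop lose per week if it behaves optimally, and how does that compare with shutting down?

Profit = -$178 at q = 7

AVC = 17 - 8q + 2q^2 has its minimum $9 at q = 2; price $199 clears that bar, so the firm operates.
With MC = 17 - 16q + 6q^2, P = MC on the upward-sloping part at q* = 7.
TR = 199·7 = 1393. TC = 1158 + 413 = 1571. Profit = 1393 − 1571 = -$178.
That loss of $178 beats the $1158 the firm would lose by shutting down; producing recovers $980 of fixed cost.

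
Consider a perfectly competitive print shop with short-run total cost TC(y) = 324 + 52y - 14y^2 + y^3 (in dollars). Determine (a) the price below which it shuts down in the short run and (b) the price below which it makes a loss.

AVC = 52 - 14y + y^2; minimized at y = 7, giving min AVC = $3. That is the shutdown price.
ATC = 324/y + 52 - 14y + y^2. Setting dATC/dy = −324/y^2 − 14 + 2y = 0 gives y = 9 (since 2·9^3 − 14·9^2 = 324).
min ATC = 324/9 + 52 − 14·9 + 9^2 = $43. That is the break-even price.
Between these two prices the firm operates at a loss; above $43 it earns a profit.

Shutdown price = $3; break-even price = $43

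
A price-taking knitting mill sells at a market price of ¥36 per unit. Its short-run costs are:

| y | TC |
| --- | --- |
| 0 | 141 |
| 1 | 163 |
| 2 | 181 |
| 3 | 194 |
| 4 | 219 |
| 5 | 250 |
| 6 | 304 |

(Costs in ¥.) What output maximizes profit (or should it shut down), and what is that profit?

Compute π = P·y − TC at each output: y=0: -141; y=1: -127; y=2: -109; y=3: -86; y=4: -75; y=5: -70; y=6: -88.
Profit is maximized at y = 5. AVC there is 109/5 = ¥21.80 ≤ P, so producing beats shutting down (which would give -¥141).

y = 5; profit = -¥70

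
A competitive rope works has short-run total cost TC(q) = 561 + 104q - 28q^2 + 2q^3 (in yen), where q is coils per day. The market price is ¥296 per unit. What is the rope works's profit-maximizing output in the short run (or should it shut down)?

From TC, MC = TC'(q) = 104 - 56q + 6q^2 and AVC = VC/q = 104 - 28q + 2q^2.
AVC hits its minimum where MC = AVC, at q = 7, giving min AVC = 104 - 28·7 + 2·7^2 = ¥6.
P = ¥296 exceeds min AVC = ¥6, so the firm stays open.
Set P = MC: 296 = 104 - 56q + 6q^2 → -192 - 56q + 6q^2 = 0. The roots are q = -8/3 and q = 12; the profit-maximizing output is on the rising part of MC, so q* = 12.
Check: AVC at q = 12 is ¥56 ≤ P, so revenue covers variable cost.
Profit = P·q − TC = 296·12 − 1233 = ¥2319.

Produce at q = 12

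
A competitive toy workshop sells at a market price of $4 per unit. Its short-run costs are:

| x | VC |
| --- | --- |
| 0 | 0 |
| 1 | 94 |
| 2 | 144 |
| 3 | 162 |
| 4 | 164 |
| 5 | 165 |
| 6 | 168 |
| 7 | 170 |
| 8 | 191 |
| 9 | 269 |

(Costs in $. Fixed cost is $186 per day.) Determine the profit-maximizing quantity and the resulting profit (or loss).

x = 0 (shut down); profit = -$186

Compute π = P·x − TC at each output: x=0: -186; x=1: -276; x=2: -322; x=3: -336; x=4: -334; x=5: -331; x=6: -330; x=7: -328; x=8: -345; x=9: -419.
Profit is highest at x = 0. Equivalently, the lowest AVC in the table is 191/8 ≈ $23.88 at x = 8, and P = $4 falls below it — price never covers variable cost, so the firm shuts down and loses only its fixed cost.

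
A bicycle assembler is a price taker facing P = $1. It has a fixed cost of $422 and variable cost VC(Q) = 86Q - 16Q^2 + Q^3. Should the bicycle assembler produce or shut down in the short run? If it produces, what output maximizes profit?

From TC, MC = TC'(Q) = 86 - 32Q + 3Q^2 and AVC = VC/Q = 86 - 16Q + Q^2.
AVC is minimized where dAVC/dQ = -16 + 2Q = 0, at Q = 8; min AVC = 86 - 16·8 + 8^2 = $22.
With P < min AVC ($1 < $22), every unit sold adds to the loss.
The firm minimizes its loss by shutting down and losing only its fixed cost of $422.

Shut down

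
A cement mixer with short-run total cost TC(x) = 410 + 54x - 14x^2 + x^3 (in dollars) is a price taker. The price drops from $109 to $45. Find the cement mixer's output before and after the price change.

MC = 54 - 28x + 3x^2; the shutdown threshold is min AVC = $5 (at x = 7).
At P = $109 ≥ min AVC, set P = MC on the rising branch: x = 11.
At P = $45 ≥ min AVC, set P = MC: x = 9. The firm stays open but cuts output.

Output falls from 11 to 9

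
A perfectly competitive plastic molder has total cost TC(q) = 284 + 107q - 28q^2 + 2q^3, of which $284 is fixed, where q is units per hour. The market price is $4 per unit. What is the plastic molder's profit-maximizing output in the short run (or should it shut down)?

Shut down

Variable cost is VC = 107q - 28q^2 + 2q^3, so AVC = VC/q = 107 - 28q + 2q^2 and MC = dTC/dq = 107 - 56q + 6q^2.
The AVC parabola has its vertex at q = 28/4 = 7, where AVC = 107 - 28·7 + 2·7^2 = $9.
P = $4 lies below min AVC = $9; no output level covers variable cost.
Best response: produce nothing and absorb the $284 fixed cost.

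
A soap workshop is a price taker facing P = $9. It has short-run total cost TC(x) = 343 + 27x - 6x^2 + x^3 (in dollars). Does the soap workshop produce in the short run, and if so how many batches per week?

From TC, MC = TC'(x) = 27 - 12x + 3x^2 and AVC = VC/x = 27 - 6x + x^2.
AVC hits its minimum where MC = AVC, at x = 3, giving min AVC = 27 - 6·3 + 3^2 = $18.
P = $9 lies below min AVC = $18; no output level covers variable cost.
Shutting down limits the loss to fixed cost, $343.

Shut down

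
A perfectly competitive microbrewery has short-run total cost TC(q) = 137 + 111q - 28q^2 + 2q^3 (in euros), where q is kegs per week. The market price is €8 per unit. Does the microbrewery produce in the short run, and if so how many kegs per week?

Variable cost is VC = 111q - 28q^2 + 2q^3, so AVC = VC/q = 111 - 28q + 2q^2 and MC = dTC/dq = 111 - 56q + 6q^2.
The AVC parabola has its vertex at q = 28/4 = 7, where AVC = 111 - 28·7 + 2·7^2 = €13.
With P < min AVC (€8 < €13), every unit sold adds to the loss.
The firm minimizes its loss by shutting down and losing only its fixed cost of €137.

Shut down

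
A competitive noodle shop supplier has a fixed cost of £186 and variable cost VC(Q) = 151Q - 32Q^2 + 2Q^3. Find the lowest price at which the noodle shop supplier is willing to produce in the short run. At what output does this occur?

The firm shuts down when price falls below the minimum of average variable cost. AVC = VC/Q = 151 - 32Q + 2Q^2.
At the minimum of AVC, MC = AVC. MC = 151 - 64Q + 6Q^2; setting MC = AVC gives 4Q^2 - 32Q = 0, so Q = 8. min AVC = 23.
So the shutdown price is £23.

£23 per unit, at Q = 8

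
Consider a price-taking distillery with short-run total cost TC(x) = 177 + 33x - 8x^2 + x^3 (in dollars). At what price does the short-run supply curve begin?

The firm shuts down when price falls below the minimum of average variable cost. AVC = VC/x = 33 - 8x + x^2.
At the minimum of AVC, MC = AVC. MC = 33 - 16x + 3x^2; setting MC = AVC gives 2x^2 - 8x = 0, so x = 4. min AVC = 17.
The firm shuts down for any P below $17.

$17 per unit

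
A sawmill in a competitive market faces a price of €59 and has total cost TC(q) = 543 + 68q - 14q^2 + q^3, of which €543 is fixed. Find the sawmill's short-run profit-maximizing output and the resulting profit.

Profit = -€219 at q = 9

AVC = 68 - 14q + q^2 has its minimum €19 at q = 7; price €59 clears that bar, so the firm operates.
MC = 68 - 28q + 3q^2. Setting P = MC and taking the root on the rising branch gives q* = 9.
TR = 59·9 = 531. TC = 543 + 207 = 750. Profit = 531 − 750 = -€219.
By producing, the firm covers all variable cost plus €324 of fixed cost; shutting down would lose the full €543.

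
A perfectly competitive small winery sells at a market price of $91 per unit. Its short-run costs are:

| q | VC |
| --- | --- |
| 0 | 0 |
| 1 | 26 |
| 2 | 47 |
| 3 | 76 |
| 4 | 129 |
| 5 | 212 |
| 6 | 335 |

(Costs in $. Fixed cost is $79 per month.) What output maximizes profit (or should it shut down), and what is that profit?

Tabulate TR − TC: q=0: -79; q=1: -14; q=2: 56; q=3: 118; q=4: 156; q=5: 164; q=6: 132.
Profit is maximized at q = 5. AVC there is 212/5 = $42.40 ≤ P, so producing beats shutting down (which would give -$79).

q = 5; profit = $164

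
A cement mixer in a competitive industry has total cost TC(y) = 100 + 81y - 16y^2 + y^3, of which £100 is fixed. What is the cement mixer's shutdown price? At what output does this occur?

£17 per unit, at y = 8

The firm shuts down when price falls below the minimum of average variable cost. AVC = VC/y = 81 - 16y + y^2.
At the minimum of AVC, MC = AVC. MC = 81 - 32y + 3y^2; setting MC = AVC gives 2y^2 - 16y = 0, so y = 8. min AVC = 17.
For P < £17 the firm produces nothing.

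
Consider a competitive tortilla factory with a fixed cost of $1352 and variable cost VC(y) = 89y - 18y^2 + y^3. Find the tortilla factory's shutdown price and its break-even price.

Shutdown price = $8; break-even price = $128

AVC = 89 - 18y + y^2; minimized at y = 9, giving min AVC = $8. That is the shutdown price.
ATC = 1352/y + 89 - 18y + y^2. Setting dATC/dy = −1352/y^2 − 18 + 2y = 0 gives y = 13 (since 2·13^3 − 18·13^2 = 1352).
min ATC = 1352/13 + 89 − 18·13 + 13^2 = $128. That is the break-even price.
Between these two prices the firm operates at a loss; above $128 it earns a profit.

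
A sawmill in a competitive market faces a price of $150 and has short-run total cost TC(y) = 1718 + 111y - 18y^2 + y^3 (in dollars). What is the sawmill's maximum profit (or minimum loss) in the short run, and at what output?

Profit = -$366 at y = 13

AVC = 111 - 18y + y^2; min AVC = $30 at y = 9. Since P = $150 ≥ min AVC, the firm produces.
MC = 111 - 36y + 3y^2. Setting P = MC and taking the root on the rising branch gives y* = 13.
TR = 150·13 = 1950. TC = 1718 + 598 = 2316. Profit = 1950 − 2316 = -$366.
That loss of $366 beats the $1718 the firm would lose by shutting down; producing recovers $1352 of fixed cost.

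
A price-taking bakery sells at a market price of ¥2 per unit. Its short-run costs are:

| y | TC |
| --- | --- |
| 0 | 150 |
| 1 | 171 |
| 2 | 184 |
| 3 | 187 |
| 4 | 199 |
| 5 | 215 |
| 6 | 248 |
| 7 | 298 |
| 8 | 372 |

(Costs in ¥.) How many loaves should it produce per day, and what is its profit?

Compute π = P·y − TC at each output: y=0: -150; y=1: -169; y=2: -180; y=3: -181; y=4: -191; y=5: -205; y=6: -236; y=7: -284; y=8: -356.
Profit is highest at y = 0. Equivalently, the lowest AVC in the table is 49/4 ≈ ¥12.25 at y = 4, and P = ¥2 falls below it — price never covers variable cost, so the firm shuts down and loses only its fixed cost.

y = 0 (shut down); profit = -¥150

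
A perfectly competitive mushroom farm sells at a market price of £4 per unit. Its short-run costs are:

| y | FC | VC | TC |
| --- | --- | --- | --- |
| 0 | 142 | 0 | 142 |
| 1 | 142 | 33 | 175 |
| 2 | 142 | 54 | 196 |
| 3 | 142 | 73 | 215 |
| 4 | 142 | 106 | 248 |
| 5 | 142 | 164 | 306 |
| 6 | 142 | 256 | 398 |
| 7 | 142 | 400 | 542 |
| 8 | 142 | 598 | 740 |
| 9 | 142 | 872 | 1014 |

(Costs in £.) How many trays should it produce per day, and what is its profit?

Tabulate TR − TC: y=0: -142; y=1: -171; y=2: -188; y=3: -203; y=4: -232; y=5: -286; y=6: -374; y=7: -514; y=8: -708; y=9: -978.
Profit is highest at y = 0. Equivalently, the lowest AVC in the table is 73/3 ≈ £24.33 at y = 3, and P = £4 falls below it — price never covers variable cost, so the firm shuts down and loses only its fixed cost.

y = 0 (shut down); profit = -£142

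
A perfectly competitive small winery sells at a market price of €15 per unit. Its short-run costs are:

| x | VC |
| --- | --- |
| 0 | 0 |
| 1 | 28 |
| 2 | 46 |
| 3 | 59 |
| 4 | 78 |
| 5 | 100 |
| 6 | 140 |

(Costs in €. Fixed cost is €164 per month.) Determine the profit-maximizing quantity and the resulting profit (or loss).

Compute π = P·x − TC at each output: x=0: -164; x=1: -177; x=2: -180; x=3: -178; x=4: -182; x=5: -189; x=6: -214.
Profit is highest at x = 0. Equivalently, the lowest AVC in the table is 78/4 ≈ €19.50 at x = 4, and P = €15 falls below it — price never covers variable cost, so the firm shuts down and loses only its fixed cost.

x = 0 (shut down); profit = -€164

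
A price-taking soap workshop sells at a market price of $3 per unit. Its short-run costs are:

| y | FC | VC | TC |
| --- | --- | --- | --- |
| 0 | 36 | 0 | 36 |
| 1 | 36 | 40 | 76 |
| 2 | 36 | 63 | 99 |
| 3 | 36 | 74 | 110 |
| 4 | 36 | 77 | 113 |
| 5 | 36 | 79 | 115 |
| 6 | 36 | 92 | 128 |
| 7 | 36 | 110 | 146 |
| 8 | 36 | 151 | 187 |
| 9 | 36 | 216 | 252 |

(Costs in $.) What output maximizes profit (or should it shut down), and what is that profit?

Compute π = P·y − TC at each output: y=0: -36; y=1: -73; y=2: -93; y=3: -101; y=4: -101; y=5: -100; y=6: -110; y=7: -125; y=8: -163; y=9: -225.
Profit is highest at y = 0. Equivalently, the lowest AVC in the table is 92/6 ≈ $15.33 at y = 6, and P = $3 falls below it — price never covers variable cost, so the firm shuts down and loses only its fixed cost.

y = 0 (shut down); profit = -$36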